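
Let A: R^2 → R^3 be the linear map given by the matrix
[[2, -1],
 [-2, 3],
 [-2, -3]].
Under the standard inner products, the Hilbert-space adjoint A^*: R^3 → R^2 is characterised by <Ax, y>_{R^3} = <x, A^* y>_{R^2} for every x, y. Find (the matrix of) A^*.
A^* = A^T =
[[2, -2, -2],
 [-1, 3, -3]]

For real matrices with standard dot products, the defining identity <Ax, y> = <x, A^* y> gives (Ax)^T y = x^T (A^*) y, i.e. x^T A^T y = x^T (A^*) y. Since this holds for all x, y, we must have A^* = A^T. Therefore
A^* =
[[2, -2, -2],
 [-1, 3, -3]].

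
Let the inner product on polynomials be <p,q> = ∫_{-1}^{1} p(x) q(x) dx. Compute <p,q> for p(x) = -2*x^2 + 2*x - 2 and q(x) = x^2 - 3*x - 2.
<p,q> = 68/15

Expand the product: p(x)·q(x) = -2*x^4 + 8*x^3 - 4*x^2 + 2*x + 4.
∫_{-1}^{1} of each monomial x^k gives [2/(k+1) if k even, 0 if k odd]. Integrating term-by-term (or equivalently evaluating the antiderivative F(x) = -2*x^5/5 + 2*x^4 - 4*x^3/3 + x^2 + 4*x at the endpoints):
  F(1) − F(−1) = 79/15 − (11/15) = 68/15.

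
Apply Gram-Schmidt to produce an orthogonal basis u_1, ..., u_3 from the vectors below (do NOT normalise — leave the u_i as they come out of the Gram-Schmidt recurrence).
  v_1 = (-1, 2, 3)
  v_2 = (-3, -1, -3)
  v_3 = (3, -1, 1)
Orthogonal basis:
  u_1 = (-1, 2, 3)
  u_2 = (-25/7, 1/7, -9/7)
  u_3 = (-15/101, -60/101, 35/101)

Apply the Gram-Schmidt recurrence
  u_1 = v_1
  u_i = v_i − Σ_{j<i} ((v_i · u_j) / (u_j · u_j)) · u_j.

Step by step this gives:
  u_1 = (-1, 2, 3)
  u_2 = (-25/7, 1/7, -9/7)
  u_3 = (-15/101, -60/101, 35/101)

Orthogonality check:
  u_2 · u_1 = 0 (should be 0)
  u_3 · u_1 = 0 (should be 0)
  u_3 · u_2 = 0 (should be 0)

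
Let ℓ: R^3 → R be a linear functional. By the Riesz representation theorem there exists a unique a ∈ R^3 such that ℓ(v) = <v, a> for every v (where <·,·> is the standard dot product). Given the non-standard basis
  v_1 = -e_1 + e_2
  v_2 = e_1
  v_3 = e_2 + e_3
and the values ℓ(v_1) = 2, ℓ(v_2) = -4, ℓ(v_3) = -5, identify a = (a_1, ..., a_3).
a = (-4, -2, -3)

Write a = (a_1, ..., a_3) in the standard basis. For each basis vector v_i, ℓ(v_i) = <v_i, a> is a linear equation in the a_j's. Collect the n equations into a matrix system V a = ℓ, where row i of V is v_i (expressed in the standard basis). Since V is invertible (lower-triangular with 1s on the diagonal, up to permutation), solve by back-substitution:
  V =
[[-1, 1, 0],
 [1, 0, 0],
 [0, 1, 1]]
  V a = (2, -4, -5)
Solving gives a = (-4, -2, -3).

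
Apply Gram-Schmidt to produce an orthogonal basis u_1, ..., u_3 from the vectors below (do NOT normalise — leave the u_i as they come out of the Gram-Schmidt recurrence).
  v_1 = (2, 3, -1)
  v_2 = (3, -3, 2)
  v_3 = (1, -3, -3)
Orthogonal basis:
  u_1 = (2, 3, -1)
  u_2 = (26/7, -27/14, 23/14)
  u_3 = (207/283, -483/283, -1035/283)

Apply the Gram-Schmidt recurrence
  u_1 = v_1
  u_i = v_i − Σ_{j<i} ((v_i · u_j) / (u_j · u_j)) · u_j.

Step by step this gives:
  u_1 = (2, 3, -1)
  u_2 = (26/7, -27/14, 23/14)
  u_3 = (207/283, -483/283, -1035/283)

Orthogonality check:
  u_2 · u_1 = 0 (should be 0)
  u_3 · u_1 = 0 (should be 0)
  u_3 · u_2 = 0 (should be 0)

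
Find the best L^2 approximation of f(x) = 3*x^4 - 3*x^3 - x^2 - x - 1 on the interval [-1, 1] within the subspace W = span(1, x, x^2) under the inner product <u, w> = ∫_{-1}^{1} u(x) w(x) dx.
g(x) = 11*x^2/7 - 14*x/5 - 44/35

The best approximation g ∈ W is the orthogonal projection of f onto W. Writing g = a_0 + a_1 x + a_2 x^2, the coefficients solve the normal equations G · a = b where
  G_{ij} = <φ_i, φ_j> and b_i = <f, φ_i>, with φ_0 = 1, φ_1 = x, φ_2 = x^2.
G =
  [2, 0, 2/3]
  [0, 2/3, 0]
  [2/3, 0, 2/5],
b = (-22/15, -28/15, -22/105).
Solving gives a_0 = -44/35, a_1 = -14/5, a_2 = 11/7, so
  g(x) = 11*x^2/7 - 14*x/5 - 44/35.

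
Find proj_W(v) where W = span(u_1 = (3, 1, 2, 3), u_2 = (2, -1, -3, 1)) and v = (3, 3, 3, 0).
proj_W(v) = (498/341, 456/341, 1086/341, 672/341)

Set up U = [u_1 | ... | u_2] ∈ R^(4×2). The projector onto W = col(U) is P = U (U^T U)^(-1) U^T.
Compute U^T U =
  [23, 2]
  [2, 15],
and U^T v = (18, -6).
Solve U^T U · c = U^T v for the coefficients: c = (282/341, -174/341). The projection is proj_W(v) = U c.
Check: (v - proj_W(v)) · u_1 = 0  (should be 0).
Check: (v - proj_W(v)) · u_2 = 0  (should be 0).
Result: proj_W(v) = (498/341, 456/341, 1086/341, 672/341).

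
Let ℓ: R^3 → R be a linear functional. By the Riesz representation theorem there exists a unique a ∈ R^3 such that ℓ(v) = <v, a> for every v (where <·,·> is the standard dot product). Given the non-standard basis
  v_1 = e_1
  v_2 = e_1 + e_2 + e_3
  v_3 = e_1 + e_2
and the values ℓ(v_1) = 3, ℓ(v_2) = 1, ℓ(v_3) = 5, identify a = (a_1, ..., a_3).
a = (3, 2, -4)

Write a = (a_1, ..., a_3) in the standard basis. For each basis vector v_i, ℓ(v_i) = <v_i, a> is a linear equation in the a_j's. Collect the n equations into a matrix system V a = ℓ, where row i of V is v_i (expressed in the standard basis). Since V is invertible (lower-triangular with 1s on the diagonal, up to permutation), solve by back-substitution:
  V =
[[1, 0, 0],
 [1, 1, 1],
 [1, 1, 0]]
  V a = (3, 1, 5)
Solving gives a = (3, 2, -4).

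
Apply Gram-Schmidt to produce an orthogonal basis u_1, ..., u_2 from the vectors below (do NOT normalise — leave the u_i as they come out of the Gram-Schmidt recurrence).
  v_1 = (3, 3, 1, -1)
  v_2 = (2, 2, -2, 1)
Orthogonal basis:
  u_1 = (3, 3, 1, -1)
  u_2 = (13/20, 13/20, -49/20, 29/20)

Apply the Gram-Schmidt recurrence
  u_1 = v_1
  u_i = v_i − Σ_{j<i} ((v_i · u_j) / (u_j · u_j)) · u_j.

Step by step this gives:
  u_1 = (3, 3, 1, -1)
  u_2 = (13/20, 13/20, -49/20, 29/20)

Orthogonality check:
  u_2 · u_1 = 0 (should be 0)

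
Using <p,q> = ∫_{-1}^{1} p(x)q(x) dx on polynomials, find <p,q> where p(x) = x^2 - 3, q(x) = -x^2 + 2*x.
<p,q> = 8/5

Expand the product: p(x)·q(x) = -x^4 + 2*x^3 + 3*x^2 - 6*x.
∫_{-1}^{1} of each monomial x^k gives [2/(k+1) if k even, 0 if k odd]. Integrating term-by-term (or equivalently evaluating the antiderivative F(x) = -x^5/5 + x^4/2 + x^3 - 3*x^2 at the endpoints):
  F(1) − F(−1) = -17/10 − (-33/10) = 8/5.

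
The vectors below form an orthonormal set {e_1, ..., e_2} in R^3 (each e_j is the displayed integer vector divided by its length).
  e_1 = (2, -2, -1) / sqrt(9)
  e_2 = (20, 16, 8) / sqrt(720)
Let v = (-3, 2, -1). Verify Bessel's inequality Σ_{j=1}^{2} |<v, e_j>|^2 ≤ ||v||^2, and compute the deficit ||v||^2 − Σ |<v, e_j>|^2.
Σ |<v, e_j>|^2 = 54/5; ||v||^2 = 14; deficit = 16/5

Write each e_j = u_j / sqrt(<u_j, u_j>) where u_j is the displayed integer vector. Then <v, e_j> = <v, u_j> / sqrt(<u_j, u_j>), so |<v, e_j>|^2 = <v, u_j>^2 / <u_j, u_j>.
Coefficients: <v, e_1> = -9/sqrt(9), <v, e_2> = -36/sqrt(720).
Square and sum: Σ |<v, e_j>|^2 = 54/5.
Compute ||v||^2 = v·v = 14.
Deficit = 14 − 54/5 = 16/5 ≥ 0, confirming Bessel's inequality. (The deficit equals ||v − Σ <v,e_j> e_j||^2, the squared distance from v to span{e_j}.)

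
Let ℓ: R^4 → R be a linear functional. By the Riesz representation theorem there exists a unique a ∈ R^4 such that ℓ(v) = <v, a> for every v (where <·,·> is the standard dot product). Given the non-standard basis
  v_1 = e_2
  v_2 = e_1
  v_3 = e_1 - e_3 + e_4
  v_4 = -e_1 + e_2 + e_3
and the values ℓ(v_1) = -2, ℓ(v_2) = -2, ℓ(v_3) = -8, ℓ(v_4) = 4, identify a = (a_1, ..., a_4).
a = (-2, -2, 4, -2)

Write a = (a_1, ..., a_4) in the standard basis. For each basis vector v_i, ℓ(v_i) = <v_i, a> is a linear equation in the a_j's. Collect the n equations into a matrix system V a = ℓ, where row i of V is v_i (expressed in the standard basis). Since V is invertible (lower-triangular with 1s on the diagonal, up to permutation), solve by back-substitution:
  V =
[[0, 1, 0, 0],
 [1, 0, 0, 0],
 [1, 0, -1, 1],
 [-1, 1, 1, 0]]
  V a = (-2, -2, -8, 4)
Solving gives a = (-2, -2, 4, -2).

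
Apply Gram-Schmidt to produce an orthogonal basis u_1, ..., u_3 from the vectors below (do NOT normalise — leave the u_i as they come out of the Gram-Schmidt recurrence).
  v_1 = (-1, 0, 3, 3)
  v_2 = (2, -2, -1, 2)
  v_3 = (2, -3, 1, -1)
Orthogonal basis:
  u_1 = (-1, 0, 3, 3)
  u_2 = (39/19, -2, -22/19, 35/19)
  u_3 = (63/82, -78/41, 80/41, -139/82)

Apply the Gram-Schmidt recurrence
  u_1 = v_1
  u_i = v_i − Σ_{j<i} ((v_i · u_j) / (u_j · u_j)) · u_j.

Step by step this gives:
  u_1 = (-1, 0, 3, 3)
  u_2 = (39/19, -2, -22/19, 35/19)
  u_3 = (63/82, -78/41, 80/41, -139/82)

Orthogonality check:
  u_2 · u_1 = 0 (should be 0)
  u_3 · u_1 = 0 (should be 0)
  u_3 · u_2 = 0 (should be 0)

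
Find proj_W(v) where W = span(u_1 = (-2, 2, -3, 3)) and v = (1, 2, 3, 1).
proj_W(v) = (4/13, -4/13, 6/13, -6/13)

Set up U = [u_1 | ... | u_1] ∈ R^(4×1). The projector onto W = col(U) is P = U (U^T U)^(-1) U^T.
Compute U^T U =
  [26],
and U^T v = (-4).
Solve U^T U · c = U^T v for the coefficients: c = (-2/13). The projection is proj_W(v) = U c.
Check: (v - proj_W(v)) · u_1 = 0  (should be 0).
Result: proj_W(v) = (4/13, -4/13, 6/13, -6/13).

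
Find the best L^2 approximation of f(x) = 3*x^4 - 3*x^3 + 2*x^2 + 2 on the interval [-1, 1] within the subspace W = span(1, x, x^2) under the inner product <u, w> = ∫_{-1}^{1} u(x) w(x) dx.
g(x) = 32*x^2/7 - 9*x/5 + 61/35

The best approximation g ∈ W is the orthogonal projection of f onto W. Writing g = a_0 + a_1 x + a_2 x^2, the coefficients solve the normal equations G · a = b where
  G_{ij} = <φ_i, φ_j> and b_i = <f, φ_i>, with φ_0 = 1, φ_1 = x, φ_2 = x^2.
G =
  [2, 0, 2/3]
  [0, 2/3, 0]
  [2/3, 0, 2/5],
b = (98/15, -6/5, 314/105).
Solving gives a_0 = 61/35, a_1 = -9/5, a_2 = 32/7, so
  g(x) = 32*x^2/7 - 9*x/5 + 61/35.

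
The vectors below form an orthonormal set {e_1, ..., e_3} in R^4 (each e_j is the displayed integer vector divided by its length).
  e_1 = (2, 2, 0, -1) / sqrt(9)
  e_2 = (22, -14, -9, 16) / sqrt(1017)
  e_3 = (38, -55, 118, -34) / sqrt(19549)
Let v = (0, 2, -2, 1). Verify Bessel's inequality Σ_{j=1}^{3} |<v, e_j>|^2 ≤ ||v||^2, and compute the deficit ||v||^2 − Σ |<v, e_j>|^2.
Σ |<v, e_j>|^2 = 1457/173; ||v||^2 = 9; deficit = 100/173

Write each e_j = u_j / sqrt(<u_j, u_j>) where u_j is the displayed integer vector. Then <v, e_j> = <v, u_j> / sqrt(<u_j, u_j>), so |<v, e_j>|^2 = <v, u_j>^2 / <u_j, u_j>.
Coefficients: <v, e_1> = 3/sqrt(9), <v, e_2> = 6/sqrt(1017), <v, e_3> = -380/sqrt(19549).
Square and sum: Σ |<v, e_j>|^2 = 1457/173.
Compute ||v||^2 = v·v = 9.
Deficit = 9 − 1457/173 = 100/173 ≥ 0, confirming Bessel's inequality. (The deficit equals ||v − Σ <v,e_j> e_j||^2, the squared distance from v to span{e_j}.)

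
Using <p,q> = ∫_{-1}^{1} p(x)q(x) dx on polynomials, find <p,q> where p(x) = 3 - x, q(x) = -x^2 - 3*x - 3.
<p,q> = -18

Expand the product: p(x)·q(x) = x^3 - 6*x - 9.
∫_{-1}^{1} of each monomial x^k gives [2/(k+1) if k even, 0 if k odd]. Integrating term-by-term (or equivalently evaluating the antiderivative F(x) = x^4/4 - 3*x^2 - 9*x at the endpoints):
  F(1) − F(−1) = -47/4 − (25/4) = -18.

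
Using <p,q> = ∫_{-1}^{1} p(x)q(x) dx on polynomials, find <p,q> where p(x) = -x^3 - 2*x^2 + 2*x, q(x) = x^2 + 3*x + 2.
<p,q> = -2/3

Expand the product: p(x)·q(x) = -x^5 - 5*x^4 - 6*x^3 + 2*x^2 + 4*x.
∫_{-1}^{1} of each monomial x^k gives [2/(k+1) if k even, 0 if k odd]. Integrating term-by-term (or equivalently evaluating the antiderivative F(x) = -x^6/6 - x^5 - 3*x^4/2 + 2*x^3/3 + 2*x^2 at the endpoints):
  F(1) − F(−1) = 0 − (2/3) = -2/3.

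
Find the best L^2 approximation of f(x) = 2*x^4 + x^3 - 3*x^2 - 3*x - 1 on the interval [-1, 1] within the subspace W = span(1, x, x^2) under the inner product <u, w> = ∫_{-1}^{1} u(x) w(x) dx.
g(x) = -9*x^2/7 - 12*x/5 - 41/35

The best approximation g ∈ W is the orthogonal projection of f onto W. Writing g = a_0 + a_1 x + a_2 x^2, the coefficients solve the normal equations G · a = b where
  G_{ij} = <φ_i, φ_j> and b_i = <f, φ_i>, with φ_0 = 1, φ_1 = x, φ_2 = x^2.
G =
  [2, 0, 2/3]
  [0, 2/3, 0]
  [2/3, 0, 2/5],
b = (-16/5, -8/5, -136/105).
Solving gives a_0 = -41/35, a_1 = -12/5, a_2 = -9/7, so
  g(x) = -9*x^2/7 - 12*x/5 - 41/35.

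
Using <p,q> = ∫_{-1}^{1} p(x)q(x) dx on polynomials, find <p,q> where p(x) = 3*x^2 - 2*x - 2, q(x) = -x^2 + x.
<p,q> = -6/5

Expand the product: p(x)·q(x) = -3*x^4 + 5*x^3 - 2*x.
∫_{-1}^{1} of each monomial x^k gives [2/(k+1) if k even, 0 if k odd]. Integrating term-by-term (or equivalently evaluating the antiderivative F(x) = -3*x^5/5 + 5*x^4/4 - x^2 at the endpoints):
  F(1) − F(−1) = -7/20 − (17/20) = -6/5.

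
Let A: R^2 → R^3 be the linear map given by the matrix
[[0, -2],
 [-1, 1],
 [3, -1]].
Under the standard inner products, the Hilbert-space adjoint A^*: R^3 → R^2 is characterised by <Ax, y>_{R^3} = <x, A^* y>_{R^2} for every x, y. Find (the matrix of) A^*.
A^* = A^T =
[[0, -1, 3],
 [-2, 1, -1]]

For real matrices with standard dot products, the defining identity <Ax, y> = <x, A^* y> gives (Ax)^T y = x^T (A^*) y, i.e. x^T A^T y = x^T (A^*) y. Since this holds for all x, y, we must have A^* = A^T. Therefore
A^* =
[[0, -1, 3],
 [-2, 1, -1]].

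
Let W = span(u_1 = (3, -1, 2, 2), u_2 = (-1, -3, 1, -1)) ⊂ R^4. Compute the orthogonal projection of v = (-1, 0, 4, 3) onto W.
proj_W(v) = (5/3, -10/9, 25/18, 19/18)

Set up U = [u_1 | ... | u_2] ∈ R^(4×2). The projector onto W = col(U) is P = U (U^T U)^(-1) U^T.
Compute U^T U =
  [18, 0]
  [0, 12],
and U^T v = (11, 2).
Solve U^T U · c = U^T v for the coefficients: c = (11/18, 1/6). The projection is proj_W(v) = U c.
Check: (v - proj_W(v)) · u_1 = 0  (should be 0).
Check: (v - proj_W(v)) · u_2 = 0  (should be 0).
Result: proj_W(v) = (5/3, -10/9, 25/18, 19/18).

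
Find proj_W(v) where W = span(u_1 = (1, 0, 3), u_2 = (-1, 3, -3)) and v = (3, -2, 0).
proj_W(v) = (3/10, -2, 9/10)

Set up U = [u_1 | ... | u_2] ∈ R^(3×2). The projector onto W = col(U) is P = U (U^T U)^(-1) U^T.
Compute U^T U =
  [10, -10]
  [-10, 19],
and U^T v = (3, -9).
Solve U^T U · c = U^T v for the coefficients: c = (-11/30, -2/3). The projection is proj_W(v) = U c.
Check: (v - proj_W(v)) · u_1 = 0  (should be 0).
Check: (v - proj_W(v)) · u_2 = 0  (should be 0).
Result: proj_W(v) = (3/10, -2, 9/10).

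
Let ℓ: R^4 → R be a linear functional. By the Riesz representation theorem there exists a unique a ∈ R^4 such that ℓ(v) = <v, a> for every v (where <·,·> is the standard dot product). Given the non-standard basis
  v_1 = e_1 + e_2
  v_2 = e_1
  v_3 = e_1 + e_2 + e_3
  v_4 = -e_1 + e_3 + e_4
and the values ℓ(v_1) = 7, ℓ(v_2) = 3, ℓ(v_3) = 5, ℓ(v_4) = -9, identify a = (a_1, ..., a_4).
a = (3, 4, -2, -4)

Write a = (a_1, ..., a_4) in the standard basis. For each basis vector v_i, ℓ(v_i) = <v_i, a> is a linear equation in the a_j's. Collect the n equations into a matrix system V a = ℓ, where row i of V is v_i (expressed in the standard basis). Since V is invertible (lower-triangular with 1s on the diagonal, up to permutation), solve by back-substitution:
  V =
[[1, 1, 0, 0],
 [1, 0, 0, 0],
 [1, 1, 1, 0],
 [-1, 0, 1, 1]]
  V a = (7, 3, 5, -9)
Solving gives a = (3, 4, -2, -4).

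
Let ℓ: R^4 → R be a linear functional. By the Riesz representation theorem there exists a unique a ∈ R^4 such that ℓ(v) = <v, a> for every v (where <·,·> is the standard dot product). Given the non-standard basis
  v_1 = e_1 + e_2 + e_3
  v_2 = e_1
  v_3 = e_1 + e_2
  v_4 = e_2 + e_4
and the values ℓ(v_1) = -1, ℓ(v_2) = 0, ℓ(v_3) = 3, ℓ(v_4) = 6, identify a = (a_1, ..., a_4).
a = (0, 3, -4, 3)

Write a = (a_1, ..., a_4) in the standard basis. For each basis vector v_i, ℓ(v_i) = <v_i, a> is a linear equation in the a_j's. Collect the n equations into a matrix system V a = ℓ, where row i of V is v_i (expressed in the standard basis). Since V is invertible (lower-triangular with 1s on the diagonal, up to permutation), solve by back-substitution:
  V =
[[1, 1, 1, 0],
 [1, 0, 0, 0],
 [1, 1, 0, 0],
 [0, 1, 0, 1]]
  V a = (-1, 0, 3, 6)
Solving gives a = (0, 3, -4, 3).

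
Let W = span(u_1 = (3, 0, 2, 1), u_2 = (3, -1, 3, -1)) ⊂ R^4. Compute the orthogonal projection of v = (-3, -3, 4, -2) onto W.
proj_W(v) = (-9/14, -11/6, 59/42, -163/42)

Set up U = [u_1 | ... | u_2] ∈ R^(4×2). The projector onto W = col(U) is P = U (U^T U)^(-1) U^T.
Compute U^T U =
  [14, 14]
  [14, 20],
and U^T v = (-3, 8).
Solve U^T U · c = U^T v for the coefficients: c = (-43/21, 11/6). The projection is proj_W(v) = U c.
Check: (v - proj_W(v)) · u_1 = 0  (should be 0).
Check: (v - proj_W(v)) · u_2 = 0  (should be 0).
Result: proj_W(v) = (-9/14, -11/6, 59/42, -163/42).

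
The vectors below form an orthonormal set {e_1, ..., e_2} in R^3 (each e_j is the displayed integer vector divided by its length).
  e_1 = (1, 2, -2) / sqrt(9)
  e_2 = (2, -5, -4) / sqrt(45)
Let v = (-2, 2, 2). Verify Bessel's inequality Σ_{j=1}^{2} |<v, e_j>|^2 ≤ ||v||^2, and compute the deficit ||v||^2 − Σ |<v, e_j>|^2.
Σ |<v, e_j>|^2 = 56/5; ||v||^2 = 12; deficit = 4/5

Write each e_j = u_j / sqrt(<u_j, u_j>) where u_j is the displayed integer vector. Then <v, e_j> = <v, u_j> / sqrt(<u_j, u_j>), so |<v, e_j>|^2 = <v, u_j>^2 / <u_j, u_j>.
Coefficients: <v, e_1> = -2/sqrt(9), <v, e_2> = -22/sqrt(45).
Square and sum: Σ |<v, e_j>|^2 = 56/5.
Compute ||v||^2 = v·v = 12.
Deficit = 12 − 56/5 = 4/5 ≥ 0, confirming Bessel's inequality. (The deficit equals ||v − Σ <v,e_j> e_j||^2, the squared distance from v to span{e_j}.)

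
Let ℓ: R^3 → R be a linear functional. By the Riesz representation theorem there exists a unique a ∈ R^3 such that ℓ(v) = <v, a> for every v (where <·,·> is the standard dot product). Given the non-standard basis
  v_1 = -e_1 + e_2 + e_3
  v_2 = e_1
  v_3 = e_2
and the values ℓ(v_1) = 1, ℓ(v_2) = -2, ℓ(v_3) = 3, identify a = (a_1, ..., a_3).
a = (-2, 3, -4)

Write a = (a_1, ..., a_3) in the standard basis. For each basis vector v_i, ℓ(v_i) = <v_i, a> is a linear equation in the a_j's. Collect the n equations into a matrix system V a = ℓ, where row i of V is v_i (expressed in the standard basis). Since V is invertible (lower-triangular with 1s on the diagonal, up to permutation), solve by back-substitution:
  V =
[[-1, 1, 1],
 [1, 0, 0],
 [0, 1, 0]]
  V a = (1, -2, 3)
Solving gives a = (-2, 3, -4).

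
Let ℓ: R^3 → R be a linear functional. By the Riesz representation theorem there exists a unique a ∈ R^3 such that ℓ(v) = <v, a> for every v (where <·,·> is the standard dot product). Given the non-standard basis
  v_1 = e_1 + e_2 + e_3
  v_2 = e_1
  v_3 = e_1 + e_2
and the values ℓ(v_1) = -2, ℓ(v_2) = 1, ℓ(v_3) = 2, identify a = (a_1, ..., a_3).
a = (1, 1, -4)

Write a = (a_1, ..., a_3) in the standard basis. For each basis vector v_i, ℓ(v_i) = <v_i, a> is a linear equation in the a_j's. Collect the n equations into a matrix system V a = ℓ, where row i of V is v_i (expressed in the standard basis). Since V is invertible (lower-triangular with 1s on the diagonal, up to permutation), solve by back-substitution:
  V =
[[1, 1, 1],
 [1, 0, 0],
 [1, 1, 0]]
  V a = (-2, 1, 2)
Solving gives a = (1, 1, -4).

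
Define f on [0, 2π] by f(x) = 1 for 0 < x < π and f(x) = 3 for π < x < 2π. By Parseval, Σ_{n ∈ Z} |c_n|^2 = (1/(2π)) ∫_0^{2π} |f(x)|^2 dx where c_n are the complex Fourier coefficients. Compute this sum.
Σ |c_n|^2 = 5

Parseval equates the L^2 energy of f (normalised by 1/(2π)) with the ℓ^2 sum of its Fourier coefficients: (1/(2π)) ∫_0^{2π} |f|^2 = Σ |c_n|^2.
Compute the left side: (1/(2π)) [∫_0^π 1^2 dx + ∫_π^{2π} 3^2 dx] = (1/(2π)) · (1π + 9π) = (1 + 9)/2 = 5.
So Σ_{n ∈ Z} |c_n|^2 = 5.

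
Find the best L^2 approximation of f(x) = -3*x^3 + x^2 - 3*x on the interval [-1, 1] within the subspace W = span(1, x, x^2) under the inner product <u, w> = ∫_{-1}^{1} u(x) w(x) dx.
g(x) = x^2 - 24*x/5

The best approximation g ∈ W is the orthogonal projection of f onto W. Writing g = a_0 + a_1 x + a_2 x^2, the coefficients solve the normal equations G · a = b where
  G_{ij} = <φ_i, φ_j> and b_i = <f, φ_i>, with φ_0 = 1, φ_1 = x, φ_2 = x^2.
G =
  [2, 0, 2/3]
  [0, 2/3, 0]
  [2/3, 0, 2/5],
b = (2/3, -16/5, 2/5).
Solving gives a_0 = 0, a_1 = -24/5, a_2 = 1, so
  g(x) = x^2 - 24*x/5.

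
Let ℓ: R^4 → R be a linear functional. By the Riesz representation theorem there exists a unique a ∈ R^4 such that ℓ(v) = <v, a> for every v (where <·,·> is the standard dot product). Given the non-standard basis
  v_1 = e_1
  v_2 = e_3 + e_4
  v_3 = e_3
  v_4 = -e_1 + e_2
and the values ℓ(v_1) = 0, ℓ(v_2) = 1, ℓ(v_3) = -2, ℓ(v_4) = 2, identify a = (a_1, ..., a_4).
a = (0, 2, -2, 3)

Write a = (a_1, ..., a_4) in the standard basis. For each basis vector v_i, ℓ(v_i) = <v_i, a> is a linear equation in the a_j's. Collect the n equations into a matrix system V a = ℓ, where row i of V is v_i (expressed in the standard basis). Since V is invertible (lower-triangular with 1s on the diagonal, up to permutation), solve by back-substitution:
  V =
[[1, 0, 0, 0],
 [0, 0, 1, 1],
 [0, 0, 1, 0],
 [-1, 1, 0, 0]]
  V a = (0, 1, -2, 2)
Solving gives a = (0, 2, -2, 3).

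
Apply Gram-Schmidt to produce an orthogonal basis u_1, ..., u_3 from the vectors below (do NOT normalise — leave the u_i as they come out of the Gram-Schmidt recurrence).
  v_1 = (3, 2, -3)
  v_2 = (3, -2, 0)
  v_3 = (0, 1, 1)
Orthogonal basis:
  u_1 = (3, 2, -3)
  u_2 = (51/22, -27/11, 15/22)
  u_3 = (14/29, 21/29, 28/29)

Apply the Gram-Schmidt recurrence
  u_1 = v_1
  u_i = v_i − Σ_{j<i} ((v_i · u_j) / (u_j · u_j)) · u_j.

Step by step this gives:
  u_1 = (3, 2, -3)
  u_2 = (51/22, -27/11, 15/22)
  u_3 = (14/29, 21/29, 28/29)

Orthogonality check:
  u_2 · u_1 = 0 (should be 0)
  u_3 · u_1 = 0 (should be 0)
  u_3 · u_2 = 0 (should be 0)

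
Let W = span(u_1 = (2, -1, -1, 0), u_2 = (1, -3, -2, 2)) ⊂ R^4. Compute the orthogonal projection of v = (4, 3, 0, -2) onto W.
proj_W(v) = (217/59, 114/59, 25/59, -178/59)

Set up U = [u_1 | ... | u_2] ∈ R^(4×2). The projector onto W = col(U) is P = U (U^T U)^(-1) U^T.
Compute U^T U =
  [6, 7]
  [7, 18],
and U^T v = (5, -9).
Solve U^T U · c = U^T v for the coefficients: c = (153/59, -89/59). The projection is proj_W(v) = U c.
Check: (v - proj_W(v)) · u_1 = 0  (should be 0).
Check: (v - proj_W(v)) · u_2 = 0  (should be 0).
Result: proj_W(v) = (217/59, 114/59, 25/59, -178/59).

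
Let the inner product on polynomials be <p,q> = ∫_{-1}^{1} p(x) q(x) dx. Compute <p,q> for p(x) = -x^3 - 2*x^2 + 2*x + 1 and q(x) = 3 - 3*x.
<p,q> = -4/5

Expand the product: p(x)·q(x) = 3*x^4 + 3*x^3 - 12*x^2 + 3*x + 3.
∫_{-1}^{1} of each monomial x^k gives [2/(k+1) if k even, 0 if k odd]. Integrating term-by-term (or equivalently evaluating the antiderivative F(x) = 3*x^5/5 + 3*x^4/4 - 4*x^3 + 3*x^2/2 + 3*x at the endpoints):
  F(1) − F(−1) = 37/20 − (53/20) = -4/5.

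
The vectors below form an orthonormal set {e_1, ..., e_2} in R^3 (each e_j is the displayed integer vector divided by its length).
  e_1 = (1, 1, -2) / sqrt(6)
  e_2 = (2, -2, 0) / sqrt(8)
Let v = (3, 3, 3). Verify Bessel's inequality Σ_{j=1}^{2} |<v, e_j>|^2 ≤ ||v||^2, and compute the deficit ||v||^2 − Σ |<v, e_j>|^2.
Σ |<v, e_j>|^2 = 0; ||v||^2 = 27; deficit = 27

Write each e_j = u_j / sqrt(<u_j, u_j>) where u_j is the displayed integer vector. Then <v, e_j> = <v, u_j> / sqrt(<u_j, u_j>), so |<v, e_j>|^2 = <v, u_j>^2 / <u_j, u_j>.
Coefficients: <v, e_1> = 0/sqrt(6), <v, e_2> = 0/sqrt(8).
Square and sum: Σ |<v, e_j>|^2 = 0.
Compute ||v||^2 = v·v = 27.
Deficit = 27 − 0 = 27 ≥ 0, confirming Bessel's inequality. (The deficit equals ||v − Σ <v,e_j> e_j||^2, the squared distance from v to span{e_j}.)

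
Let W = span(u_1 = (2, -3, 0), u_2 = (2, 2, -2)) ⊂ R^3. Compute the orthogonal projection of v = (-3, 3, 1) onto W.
proj_W(v) = (-60/19, 55/19, 14/19)

Set up U = [u_1 | ... | u_2] ∈ R^(3×2). The projector onto W = col(U) is P = U (U^T U)^(-1) U^T.
Compute U^T U =
  [13, -2]
  [-2, 12],
and U^T v = (-15, -2).
Solve U^T U · c = U^T v for the coefficients: c = (-23/19, -7/19). The projection is proj_W(v) = U c.
Check: (v - proj_W(v)) · u_1 = 0  (should be 0).
Check: (v - proj_W(v)) · u_2 = 0  (should be 0).
Result: proj_W(v) = (-60/19, 55/19, 14/19).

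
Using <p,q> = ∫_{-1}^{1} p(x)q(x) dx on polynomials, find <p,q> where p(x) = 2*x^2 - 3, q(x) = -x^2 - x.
<p,q> = 6/5

Expand the product: p(x)·q(x) = -2*x^4 - 2*x^3 + 3*x^2 + 3*x.
∫_{-1}^{1} of each monomial x^k gives [2/(k+1) if k even, 0 if k odd]. Integrating term-by-term (or equivalently evaluating the antiderivative F(x) = -2*x^5/5 - x^4/2 + x^3 + 3*x^2/2 at the endpoints):
  F(1) − F(−1) = 8/5 − (2/5) = 6/5.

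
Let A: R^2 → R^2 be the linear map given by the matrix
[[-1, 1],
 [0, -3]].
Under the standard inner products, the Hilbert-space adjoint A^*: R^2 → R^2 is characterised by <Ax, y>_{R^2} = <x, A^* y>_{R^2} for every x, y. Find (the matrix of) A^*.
A^* = A^T =
[[-1, 0],
 [1, -3]]

For real matrices with standard dot products, the defining identity <Ax, y> = <x, A^* y> gives (Ax)^T y = x^T (A^*) y, i.e. x^T A^T y = x^T (A^*) y. Since this holds for all x, y, we must have A^* = A^T. Therefore
A^* =
[[-1, 0],
 [1, -3]].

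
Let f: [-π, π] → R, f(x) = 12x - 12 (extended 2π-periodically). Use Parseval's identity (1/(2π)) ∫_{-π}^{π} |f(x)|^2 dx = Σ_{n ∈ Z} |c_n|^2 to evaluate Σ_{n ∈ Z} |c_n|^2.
Σ |c_n|^2 = 48π^2 + 144

Expand and integrate term by term over [-π, π]:
  ∫ (12x)^2 dx = 144·(2π^3/3); ∫ 2·12·(-12)·x dx = 0 (odd integrand); ∫ (-12)^2 dx = 144·2π.
So (1/(2π)) ∫_{-π}^{π} (12x - 12)^2 dx = 144π^2/3 + 144 = 48π^2 + 144.
Parseval ⇒ Σ |c_n|^2 = 48π^2 + 144.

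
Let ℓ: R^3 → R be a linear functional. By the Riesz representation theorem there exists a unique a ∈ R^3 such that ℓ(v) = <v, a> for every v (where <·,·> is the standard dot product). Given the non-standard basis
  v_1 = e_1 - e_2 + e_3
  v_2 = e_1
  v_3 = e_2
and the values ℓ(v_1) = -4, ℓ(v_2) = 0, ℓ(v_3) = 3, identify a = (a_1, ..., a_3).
a = (0, 3, -1)

Write a = (a_1, ..., a_3) in the standard basis. For each basis vector v_i, ℓ(v_i) = <v_i, a> is a linear equation in the a_j's. Collect the n equations into a matrix system V a = ℓ, where row i of V is v_i (expressed in the standard basis). Since V is invertible (lower-triangular with 1s on the diagonal, up to permutation), solve by back-substitution:
  V =
[[1, -1, 1],
 [1, 0, 0],
 [0, 1, 0]]
  V a = (-4, 0, 3)
Solving gives a = (0, 3, -1).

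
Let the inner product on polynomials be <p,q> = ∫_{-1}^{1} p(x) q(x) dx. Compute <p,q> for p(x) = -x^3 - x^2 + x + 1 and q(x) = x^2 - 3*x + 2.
<p,q> = 32/15

Expand the product: p(x)·q(x) = -x^5 + 2*x^4 + 2*x^3 - 4*x^2 - x + 2.
∫_{-1}^{1} of each monomial x^k gives [2/(k+1) if k even, 0 if k odd]. Integrating term-by-term (or equivalently evaluating the antiderivative F(x) = -x^6/6 + 2*x^5/5 + x^4/2 - 4*x^3/3 - x^2/2 + 2*x at the endpoints):
  F(1) − F(−1) = 9/10 − (-37/30) = 32/15.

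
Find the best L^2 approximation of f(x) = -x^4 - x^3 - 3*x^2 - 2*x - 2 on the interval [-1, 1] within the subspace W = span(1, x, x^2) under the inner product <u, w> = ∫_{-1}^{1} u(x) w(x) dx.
g(x) = -27*x^2/7 - 13*x/5 - 67/35

The best approximation g ∈ W is the orthogonal projection of f onto W. Writing g = a_0 + a_1 x + a_2 x^2, the coefficients solve the normal equations G · a = b where
  G_{ij} = <φ_i, φ_j> and b_i = <f, φ_i>, with φ_0 = 1, φ_1 = x, φ_2 = x^2.
G =
  [2, 0, 2/3]
  [0, 2/3, 0]
  [2/3, 0, 2/5],
b = (-32/5, -26/15, -296/105).
Solving gives a_0 = -67/35, a_1 = -13/5, a_2 = -27/7, so
  g(x) = -27*x^2/7 - 13*x/5 - 67/35.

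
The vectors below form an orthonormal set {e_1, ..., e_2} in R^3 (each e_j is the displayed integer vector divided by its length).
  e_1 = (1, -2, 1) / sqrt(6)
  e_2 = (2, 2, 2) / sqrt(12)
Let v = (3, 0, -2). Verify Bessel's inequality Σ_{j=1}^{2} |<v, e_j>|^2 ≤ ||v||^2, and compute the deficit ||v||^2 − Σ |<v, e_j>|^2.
Σ |<v, e_j>|^2 = 1/2; ||v||^2 = 13; deficit = 25/2

Write each e_j = u_j / sqrt(<u_j, u_j>) where u_j is the displayed integer vector. Then <v, e_j> = <v, u_j> / sqrt(<u_j, u_j>), so |<v, e_j>|^2 = <v, u_j>^2 / <u_j, u_j>.
Coefficients: <v, e_1> = 1/sqrt(6), <v, e_2> = 2/sqrt(12).
Square and sum: Σ |<v, e_j>|^2 = 1/2.
Compute ||v||^2 = v·v = 13.
Deficit = 13 − 1/2 = 25/2 ≥ 0, confirming Bessel's inequality. (The deficit equals ||v − Σ <v,e_j> e_j||^2, the squared distance from v to span{e_j}.)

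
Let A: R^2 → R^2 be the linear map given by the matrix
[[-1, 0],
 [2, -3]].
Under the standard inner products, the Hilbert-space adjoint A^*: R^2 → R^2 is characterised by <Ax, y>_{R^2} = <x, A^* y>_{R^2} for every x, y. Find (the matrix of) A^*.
A^* = A^T =
[[-1, 2],
 [0, -3]]

For real matrices with standard dot products, the defining identity <Ax, y> = <x, A^* y> gives (Ax)^T y = x^T (A^*) y, i.e. x^T A^T y = x^T (A^*) y. Since this holds for all x, y, we must have A^* = A^T. Therefore
A^* =
[[-1, 2],
 [0, -3]].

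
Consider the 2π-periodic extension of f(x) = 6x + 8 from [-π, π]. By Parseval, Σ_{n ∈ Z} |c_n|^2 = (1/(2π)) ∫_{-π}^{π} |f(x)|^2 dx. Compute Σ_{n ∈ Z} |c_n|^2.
Σ |c_n|^2 = 12π^2 + 64

Expand and integrate term by term over [-π, π]:
  ∫ (6x)^2 dx = 36·(2π^3/3); ∫ 2·6·(8)·x dx = 0 (odd integrand); ∫ 8^2 dx = 64·2π.
So (1/(2π)) ∫_{-π}^{π} (6x + 8)^2 dx = 36π^2/3 + 64 = 12π^2 + 64.
Parseval ⇒ Σ |c_n|^2 = 12π^2 + 64.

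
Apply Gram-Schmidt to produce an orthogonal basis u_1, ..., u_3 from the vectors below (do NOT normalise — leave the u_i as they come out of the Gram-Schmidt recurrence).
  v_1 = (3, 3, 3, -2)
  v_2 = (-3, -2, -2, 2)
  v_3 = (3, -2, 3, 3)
Orthogonal basis:
  u_1 = (3, 3, 3, -2)
  u_2 = (-18/31, 13/31, 13/31, 12/31)
  u_3 = (30/13, -5/2, 5/2, 45/13)

Apply the Gram-Schmidt recurrence
  u_1 = v_1
  u_i = v_i − Σ_{j<i} ((v_i · u_j) / (u_j · u_j)) · u_j.

Step by step this gives:
  u_1 = (3, 3, 3, -2)
  u_2 = (-18/31, 13/31, 13/31, 12/31)
  u_3 = (30/13, -5/2, 5/2, 45/13)

Orthogonality check:
  u_2 · u_1 = 0 (should be 0)
  u_3 · u_1 = 0 (should be 0)
  u_3 · u_2 = 0 (should be 0)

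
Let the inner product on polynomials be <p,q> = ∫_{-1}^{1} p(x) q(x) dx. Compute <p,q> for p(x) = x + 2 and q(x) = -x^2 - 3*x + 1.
<p,q> = 2/3

Expand the product: p(x)·q(x) = -x^3 - 5*x^2 - 5*x + 2.
∫_{-1}^{1} of each monomial x^k gives [2/(k+1) if k even, 0 if k odd]. Integrating term-by-term (or equivalently evaluating the antiderivative F(x) = -x^4/4 - 5*x^3/3 - 5*x^2/2 + 2*x at the endpoints):
  F(1) − F(−1) = -29/12 − (-37/12) = 2/3.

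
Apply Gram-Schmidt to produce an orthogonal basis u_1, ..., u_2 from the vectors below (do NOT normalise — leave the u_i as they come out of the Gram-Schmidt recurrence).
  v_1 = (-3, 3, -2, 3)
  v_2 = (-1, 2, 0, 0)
Orthogonal basis:
  u_1 = (-3, 3, -2, 3)
  u_2 = (-4/31, 35/31, 18/31, -27/31)

Apply the Gram-Schmidt recurrence
  u_1 = v_1
  u_i = v_i − Σ_{j<i} ((v_i · u_j) / (u_j · u_j)) · u_j.

Step by step this gives:
  u_1 = (-3, 3, -2, 3)
  u_2 = (-4/31, 35/31, 18/31, -27/31)

Orthogonality check:
  u_2 · u_1 = 0 (should be 0)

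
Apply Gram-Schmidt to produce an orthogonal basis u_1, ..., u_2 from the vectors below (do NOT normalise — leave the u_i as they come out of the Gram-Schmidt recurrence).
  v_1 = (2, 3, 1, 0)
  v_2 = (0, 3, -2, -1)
Orthogonal basis:
  u_1 = (2, 3, 1, 0)
  u_2 = (-1, 3/2, -5/2, -1)

Apply the Gram-Schmidt recurrence
  u_1 = v_1
  u_i = v_i − Σ_{j<i} ((v_i · u_j) / (u_j · u_j)) · u_j.

Step by step this gives:
  u_1 = (2, 3, 1, 0)
  u_2 = (-1, 3/2, -5/2, -1)

Orthogonality check:
  u_2 · u_1 = 0 (should be 0)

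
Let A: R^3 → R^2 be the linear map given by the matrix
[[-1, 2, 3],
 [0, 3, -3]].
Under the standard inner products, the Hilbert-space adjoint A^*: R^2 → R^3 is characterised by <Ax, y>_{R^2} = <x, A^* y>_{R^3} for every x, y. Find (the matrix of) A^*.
A^* = A^T =
[[-1, 0],
 [2, 3],
 [3, -3]]

For real matrices with standard dot products, the defining identity <Ax, y> = <x, A^* y> gives (Ax)^T y = x^T (A^*) y, i.e. x^T A^T y = x^T (A^*) y. Since this holds for all x, y, we must have A^* = A^T. Therefore
A^* =
[[-1, 0],
 [2, 3],
 [3, -3]].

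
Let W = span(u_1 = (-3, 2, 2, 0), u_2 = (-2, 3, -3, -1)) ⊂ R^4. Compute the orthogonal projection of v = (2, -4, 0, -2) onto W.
proj_W(v) = (1022/355, -938/355, -14/355, 154/355)

Set up U = [u_1 | ... | u_2] ∈ R^(4×2). The projector onto W = col(U) is P = U (U^T U)^(-1) U^T.
Compute U^T U =
  [17, 6]
  [6, 23],
and U^T v = (-14, -14).
Solve U^T U · c = U^T v for the coefficients: c = (-238/355, -154/355). The projection is proj_W(v) = U c.
Check: (v - proj_W(v)) · u_1 = 0  (should be 0).
Check: (v - proj_W(v)) · u_2 = 0  (should be 0).
Result: proj_W(v) = (1022/355, -938/355, -14/355, 154/355).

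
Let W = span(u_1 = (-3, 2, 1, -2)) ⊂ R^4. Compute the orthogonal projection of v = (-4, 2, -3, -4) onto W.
proj_W(v) = (-7/2, 7/3, 7/6, -7/3)

Set up U = [u_1 | ... | u_1] ∈ R^(4×1). The projector onto W = col(U) is P = U (U^T U)^(-1) U^T.
Compute U^T U =
  [18],
and U^T v = (21).
Solve U^T U · c = U^T v for the coefficients: c = (7/6). The projection is proj_W(v) = U c.
Check: (v - proj_W(v)) · u_1 = 0  (should be 0).
Result: proj_W(v) = (-7/2, 7/3, 7/6, -7/3).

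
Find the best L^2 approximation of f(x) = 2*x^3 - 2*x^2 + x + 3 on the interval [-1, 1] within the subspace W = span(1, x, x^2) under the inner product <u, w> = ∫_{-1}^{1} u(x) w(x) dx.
g(x) = -2*x^2 + 11*x/5 + 3

The best approximation g ∈ W is the orthogonal projection of f onto W. Writing g = a_0 + a_1 x + a_2 x^2, the coefficients solve the normal equations G · a = b where
  G_{ij} = <φ_i, φ_j> and b_i = <f, φ_i>, with φ_0 = 1, φ_1 = x, φ_2 = x^2.
G =
  [2, 0, 2/3]
  [0, 2/3, 0]
  [2/3, 0, 2/5],
b = (14/3, 22/15, 6/5).
Solving gives a_0 = 3, a_1 = 11/5, a_2 = -2, so
  g(x) = -2*x^2 + 11*x/5 + 3.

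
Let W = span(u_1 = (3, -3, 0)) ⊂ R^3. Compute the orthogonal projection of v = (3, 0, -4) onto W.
proj_W(v) = (3/2, -3/2, 0)

Set up U = [u_1 | ... | u_1] ∈ R^(3×1). The projector onto W = col(U) is P = U (U^T U)^(-1) U^T.
Compute U^T U =
  [18],
and U^T v = (9).
Solve U^T U · c = U^T v for the coefficients: c = (1/2). The projection is proj_W(v) = U c.
Check: (v - proj_W(v)) · u_1 = 0  (should be 0).
Result: proj_W(v) = (3/2, -3/2, 0).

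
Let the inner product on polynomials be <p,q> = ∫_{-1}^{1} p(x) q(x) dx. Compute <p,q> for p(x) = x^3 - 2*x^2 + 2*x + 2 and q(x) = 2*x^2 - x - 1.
<p,q> = -10/3

Expand the product: p(x)·q(x) = 2*x^5 - 5*x^4 + 5*x^3 + 4*x^2 - 4*x - 2.
∫_{-1}^{1} of each monomial x^k gives [2/(k+1) if k even, 0 if k odd]. Integrating term-by-term (or equivalently evaluating the antiderivative F(x) = x^6/3 - x^5 + 5*x^4/4 + 4*x^3/3 - 2*x^2 - 2*x at the endpoints):
  F(1) − F(−1) = -25/12 − (5/4) = -10/3.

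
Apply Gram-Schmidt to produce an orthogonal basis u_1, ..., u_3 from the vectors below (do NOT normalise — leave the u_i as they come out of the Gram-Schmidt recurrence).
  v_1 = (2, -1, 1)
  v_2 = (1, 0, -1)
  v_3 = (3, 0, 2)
Orthogonal basis:
  u_1 = (2, -1, 1)
  u_2 = (2/3, 1/6, -7/6)
  u_3 = (5/11, 15/11, 5/11)

Apply the Gram-Schmidt recurrence
  u_1 = v_1
  u_i = v_i − Σ_{j<i} ((v_i · u_j) / (u_j · u_j)) · u_j.

Step by step this gives:
  u_1 = (2, -1, 1)
  u_2 = (2/3, 1/6, -7/6)
  u_3 = (5/11, 15/11, 5/11)

Orthogonality check:
  u_2 · u_1 = 0 (should be 0)
  u_3 · u_1 = 0 (should be 0)
  u_3 · u_2 = 0 (should be 0)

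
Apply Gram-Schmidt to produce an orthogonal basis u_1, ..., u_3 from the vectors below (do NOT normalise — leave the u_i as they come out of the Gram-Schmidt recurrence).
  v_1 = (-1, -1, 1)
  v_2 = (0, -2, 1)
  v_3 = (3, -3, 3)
Orthogonal basis:
  u_1 = (-1, -1, 1)
  u_2 = (1, -1, 0)
  u_3 = (1, 1, 2)

Apply the Gram-Schmidt recurrence
  u_1 = v_1
  u_i = v_i − Σ_{j<i} ((v_i · u_j) / (u_j · u_j)) · u_j.

Step by step this gives:
  u_1 = (-1, -1, 1)
  u_2 = (1, -1, 0)
  u_3 = (1, 1, 2)

Orthogonality check:
  u_2 · u_1 = 0 (should be 0)
  u_3 · u_1 = 0 (should be 0)
  u_3 · u_2 = 0 (should be 0)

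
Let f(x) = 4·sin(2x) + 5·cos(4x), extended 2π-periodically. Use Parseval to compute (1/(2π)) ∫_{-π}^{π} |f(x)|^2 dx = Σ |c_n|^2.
Σ |c_n|^2 = 41/2

Expand |f|^2 and use orthogonality of {sin(nx), cos(mx)} on [-π, π]:
  ∫_{-π}^{π} sin(nx)^2 dx = π, ∫ cos(mx)^2 dx = π, and cross terms integrate to 0.
So ∫_{-π}^{π} f(x)^2 dx = 4^2 · π + 5^2 · π = (16 + 25)π.
Divide by 2π: (16 + 25)/2 = 41/2.
By Parseval, this equals Σ |c_n|^2.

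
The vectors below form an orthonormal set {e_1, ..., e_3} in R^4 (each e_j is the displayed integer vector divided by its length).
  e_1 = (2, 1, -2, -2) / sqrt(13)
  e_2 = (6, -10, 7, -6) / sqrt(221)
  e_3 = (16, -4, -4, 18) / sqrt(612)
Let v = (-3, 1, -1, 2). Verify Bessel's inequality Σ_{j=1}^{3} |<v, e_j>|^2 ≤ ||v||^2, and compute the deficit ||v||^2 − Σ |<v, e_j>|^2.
Σ |<v, e_j>|^2 = 14; ||v||^2 = 15; deficit = 1

Write each e_j = u_j / sqrt(<u_j, u_j>) where u_j is the displayed integer vector. Then <v, e_j> = <v, u_j> / sqrt(<u_j, u_j>), so |<v, e_j>|^2 = <v, u_j>^2 / <u_j, u_j>.
Coefficients: <v, e_1> = -7/sqrt(13), <v, e_2> = -47/sqrt(221), <v, e_3> = -12/sqrt(612).
Square and sum: Σ |<v, e_j>|^2 = 14.
Compute ||v||^2 = v·v = 15.
Deficit = 15 − 14 = 1 ≥ 0, confirming Bessel's inequality. (The deficit equals ||v − Σ <v,e_j> e_j||^2, the squared distance from v to span{e_j}.)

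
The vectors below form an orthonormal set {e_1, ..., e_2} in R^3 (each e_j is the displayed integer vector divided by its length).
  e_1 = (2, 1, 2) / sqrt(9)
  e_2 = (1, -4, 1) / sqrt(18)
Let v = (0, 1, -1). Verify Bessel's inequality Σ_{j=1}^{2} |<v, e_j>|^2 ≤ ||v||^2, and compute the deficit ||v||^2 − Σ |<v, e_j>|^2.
Σ |<v, e_j>|^2 = 3/2; ||v||^2 = 2; deficit = 1/2

Write each e_j = u_j / sqrt(<u_j, u_j>) where u_j is the displayed integer vector. Then <v, e_j> = <v, u_j> / sqrt(<u_j, u_j>), so |<v, e_j>|^2 = <v, u_j>^2 / <u_j, u_j>.
Coefficients: <v, e_1> = -1/sqrt(9), <v, e_2> = -5/sqrt(18).
Square and sum: Σ |<v, e_j>|^2 = 3/2.
Compute ||v||^2 = v·v = 2.
Deficit = 2 − 3/2 = 1/2 ≥ 0, confirming Bessel's inequality. (The deficit equals ||v − Σ <v,e_j> e_j||^2, the squared distance from v to span{e_j}.)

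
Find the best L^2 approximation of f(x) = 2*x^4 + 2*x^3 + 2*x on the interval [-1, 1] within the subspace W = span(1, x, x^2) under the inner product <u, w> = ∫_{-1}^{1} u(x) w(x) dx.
g(x) = 12*x^2/7 + 16*x/5 - 6/35

The best approximation g ∈ W is the orthogonal projection of f onto W. Writing g = a_0 + a_1 x + a_2 x^2, the coefficients solve the normal equations G · a = b where
  G_{ij} = <φ_i, φ_j> and b_i = <f, φ_i>, with φ_0 = 1, φ_1 = x, φ_2 = x^2.
G =
  [2, 0, 2/3]
  [0, 2/3, 0]
  [2/3, 0, 2/5],
b = (4/5, 32/15, 4/7).
Solving gives a_0 = -6/35, a_1 = 16/5, a_2 = 12/7, so
  g(x) = 12*x^2/7 + 16*x/5 - 6/35.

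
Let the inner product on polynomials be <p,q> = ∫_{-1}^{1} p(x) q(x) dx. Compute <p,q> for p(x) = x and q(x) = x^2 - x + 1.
<p,q> = -2/3

Expand the product: p(x)·q(x) = x^3 - x^2 + x.
∫_{-1}^{1} of each monomial x^k gives [2/(k+1) if k even, 0 if k odd]. Integrating term-by-term (or equivalently evaluating the antiderivative F(x) = x^4/4 - x^3/3 + x^2/2 at the endpoints):
  F(1) − F(−1) = 5/12 − (13/12) = -2/3.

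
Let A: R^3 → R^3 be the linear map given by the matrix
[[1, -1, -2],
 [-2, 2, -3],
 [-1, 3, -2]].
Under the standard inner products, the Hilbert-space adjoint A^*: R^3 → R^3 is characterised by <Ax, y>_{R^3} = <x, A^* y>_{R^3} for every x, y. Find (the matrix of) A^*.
A^* = A^T =
[[1, -2, -1],
 [-1, 2, 3],
 [-2, -3, -2]]

For real matrices with standard dot products, the defining identity <Ax, y> = <x, A^* y> gives (Ax)^T y = x^T (A^*) y, i.e. x^T A^T y = x^T (A^*) y. Since this holds for all x, y, we must have A^* = A^T. Therefore
A^* =
[[1, -2, -1],
 [-1, 2, 3],
 [-2, -3, -2]].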